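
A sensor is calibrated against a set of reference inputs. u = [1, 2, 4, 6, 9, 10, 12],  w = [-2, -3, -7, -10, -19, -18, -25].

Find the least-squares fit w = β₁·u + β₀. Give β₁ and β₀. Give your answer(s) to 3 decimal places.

β₁ = -2.077, β₀ = 1.057

The normal equations are: 382·β₁ + 44·β₀ = -747;  44·β₁ + 7·β₀ = -84.
(Σu·u = 382, Σu = 44, Σ1 = 7, Σu·w = -747, Σw = -84.)
Δ = 382·7 − 44² = 738.
β₁ = ((-747)·7 − 44·(-84))/738 = -511/246; β₀ = (382·(-84) − 44·(-747))/738 = 130/123.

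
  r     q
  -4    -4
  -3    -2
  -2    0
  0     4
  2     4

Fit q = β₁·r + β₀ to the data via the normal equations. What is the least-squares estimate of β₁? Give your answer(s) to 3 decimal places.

β₁ = 1.414

Compute the Gram sums: Σr·r = 33, Σr = -7, Σ1 = 5.
Moment sums: Σr·q = 30, Σq = 2.
Eliminating β₀: 5·(row 1) − (-7)·(row 2) gives 116·β₁ = 5·30 − (-7)·2 = 164, so β₁ = 41/29.
Then β₀ = (2 − (-7)·(41/29))/5 = 69/29.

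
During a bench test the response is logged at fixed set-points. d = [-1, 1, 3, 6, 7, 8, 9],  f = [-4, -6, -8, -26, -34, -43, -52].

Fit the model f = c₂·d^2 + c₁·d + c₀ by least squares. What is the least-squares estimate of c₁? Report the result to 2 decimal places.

With design matrix A, AᵀA = [[14437, 1827, 241]; [1827, 241, 33]; [241, 33, 7]] and Aᵀf = [-9648, -1232, -173]ᵀ.
Inverting the 3×3 Gram matrix, [c₂, c₁, c₀]ᵀ = [-7457/12714, -557/4238, -24803/6357]ᵀ.

c₁ = -0.13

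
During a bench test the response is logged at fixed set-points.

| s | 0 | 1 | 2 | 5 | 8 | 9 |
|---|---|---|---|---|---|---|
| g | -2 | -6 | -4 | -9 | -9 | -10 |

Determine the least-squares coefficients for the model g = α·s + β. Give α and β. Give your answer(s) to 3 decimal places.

The normal equations are: 175·α + 25·β = -221;  25·α + 6·β = -40.
(Σs·s = 175, Σs = 25, Σ1 = 6, Σs·g = -221, Σg = -40.)
Δ = 175·6 − 25² = 425.
α = ((-221)·6 − 25·(-40))/425 = -326/425; β = (175·(-40) − 25·(-221))/425 = -59/17.

α = -0.767, β = -3.471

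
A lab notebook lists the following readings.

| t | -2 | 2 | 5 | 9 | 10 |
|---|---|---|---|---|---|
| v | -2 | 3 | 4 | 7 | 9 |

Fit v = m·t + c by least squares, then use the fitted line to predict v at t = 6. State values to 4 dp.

v̂ = 5.1984

With design matrix A, AᵀA = [[214, 24]; [24, 5]] and Aᵀv = [183, 21]ᵀ.
Δ = 214·5 − 24² = 494.
m = (183·5 − 24·21)/494 = 411/494; c = (214·21 − 24·183)/494 = 51/247.
At t = 6: v̂ = (411/494)·(6) + (51/247)·(1) = 1284/247.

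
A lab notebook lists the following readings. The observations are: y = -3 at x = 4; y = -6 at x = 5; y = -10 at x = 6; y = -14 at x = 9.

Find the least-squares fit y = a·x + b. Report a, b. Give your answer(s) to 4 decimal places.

a = -2.1429, b = 4.6071

From the data, Σx·x = 158, Σx = 24, Σ1 = 4.
For Aᵀy: Σx·y = -228, Σy = -33.
Normal equations: [[158, 24]; [24, 4]]·[a, b]ᵀ = [-228, -33]ᵀ.
Δ = 158·4 − 24² = 56.
a = ((-228)·4 − 24·(-33))/56 = -15/7; b = (158·(-33) − 24·(-228))/56 = 129/28.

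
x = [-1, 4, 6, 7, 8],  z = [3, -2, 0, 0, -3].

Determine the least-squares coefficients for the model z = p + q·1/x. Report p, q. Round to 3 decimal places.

MᵀM·[p, q]ᵀ = Mᵀz reads: 5·p + (-53/168)·q = -2;  (-53/168)·p + (31789/28224)·q = -31/8.
Determinant 5·(31789/28224) − (-53/168)² = 19517/3528.
p = ((-2)·(31789/28224) − (-53/168)·(-31/8))/(19517/3528) = -98081/156136; q = (5·(-31/8) − (-53/168)·(-2))/(19517/3528) = -70581/19517.

p = -0.628, q = -3.616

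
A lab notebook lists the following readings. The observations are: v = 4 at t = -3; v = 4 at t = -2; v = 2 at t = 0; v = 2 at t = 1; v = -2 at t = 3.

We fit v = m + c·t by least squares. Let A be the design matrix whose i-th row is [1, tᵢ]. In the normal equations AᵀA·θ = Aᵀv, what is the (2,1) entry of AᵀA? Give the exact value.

-1

Row 2 ↔ basis t, column 1 ↔ basis 1, so (AᵀA)_{2,1} = Σᵢ t = (-3)·(1) + (-2)·(1) + (0)·(1) + (1)·(1) + (3)·(1) = -1.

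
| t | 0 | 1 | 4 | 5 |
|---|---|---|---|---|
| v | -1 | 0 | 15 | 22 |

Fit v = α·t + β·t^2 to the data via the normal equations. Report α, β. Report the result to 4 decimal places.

With design matrix M, MᵀM = [[42, 190]; [190, 882]] and Mᵀv = [170, 790]ᵀ.
det = 42·882 − 190² = 944.
α = (170·882 − 190·790)/944 = -10/59; β = (42·790 − 190·170)/944 = 55/59.

α = -0.1695, β = 0.9322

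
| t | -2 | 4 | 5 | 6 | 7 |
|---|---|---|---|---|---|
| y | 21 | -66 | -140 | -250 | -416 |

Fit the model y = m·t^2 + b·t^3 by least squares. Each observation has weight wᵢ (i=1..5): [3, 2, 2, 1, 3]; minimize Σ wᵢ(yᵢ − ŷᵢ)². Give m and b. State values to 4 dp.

The normal equations are: 10309·m + 66399·b = -79012;  66399·m + 439237·b = -526016.
(Σwᵢ·t^2·t^2 = 10309, Σwᵢ·t^2·t^3 = 66399, Σwᵢ·t^3·t^3 = 439237, Σwᵢ·t^2·y = -79012, Σwᵢ·t^3·y = -526016.)
det = 10309·439237 − 66399² = 119267032.
m = ((-79012)·439237 − 66399·(-526016))/119267032 = 55485635/29816758; b = (10309·(-526016) − 66399·(-79012))/119267032 = -44095289/29816758.

m = 1.8609, b = -1.4789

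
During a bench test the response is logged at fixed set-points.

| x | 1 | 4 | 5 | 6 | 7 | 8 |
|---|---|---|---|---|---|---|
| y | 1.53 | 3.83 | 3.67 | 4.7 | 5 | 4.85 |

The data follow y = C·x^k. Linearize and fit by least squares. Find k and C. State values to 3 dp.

k = 0.581, C = 1.563

Let Y = ln y. Fitting Y = k·ln x + ln C by least squares:
XᵀX = [[15.8331, 8.8128]; [8.8128, 6]], rhs = [13.1423, 7.8043]ᵀ  (here Σln x = 8.8128, Σ(ln x)² = 15.8331, Σln y = 7.8043, Σln x·ln y = 13.1423).
Solving (det = 17.3327): k = 0.58130, ln C = 0.44690, so C = exp(0.44690) = 1.56346.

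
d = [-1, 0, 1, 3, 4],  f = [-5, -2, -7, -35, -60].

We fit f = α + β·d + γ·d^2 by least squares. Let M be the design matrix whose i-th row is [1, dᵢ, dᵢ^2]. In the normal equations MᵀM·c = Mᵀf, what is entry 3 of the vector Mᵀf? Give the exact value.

Entry 3 ↔ basis d^2, so (Mᵀf)_{3} = Σᵢ (d^2)·fᵢ = (1)·(-5) + (0)·(-2) + (1)·(-7) + (9)·(-35) + (16)·(-60) = -1287.

-1287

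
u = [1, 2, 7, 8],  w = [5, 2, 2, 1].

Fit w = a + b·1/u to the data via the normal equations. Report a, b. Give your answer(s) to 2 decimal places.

Forming XᵀX = [[4, 99/56]; [99/56, 4033/3136]] and Xᵀw = [10, 359/56]ᵀ gives XᵀX·[a, b]ᵀ = Xᵀw.
det = 4·(4033/3136) − (99/56)² = 6331/3136.
a = (10·(4033/3136) − (99/56)·(359/56))/(6331/3136) = 4789/6331; b = (4·(359/56) − (99/56)·10)/(6331/3136) = 24976/6331.

a = 0.76, b = 3.95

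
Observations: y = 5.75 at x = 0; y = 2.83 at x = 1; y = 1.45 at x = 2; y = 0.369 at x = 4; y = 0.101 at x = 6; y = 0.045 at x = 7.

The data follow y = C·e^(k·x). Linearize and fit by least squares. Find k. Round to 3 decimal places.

Let Y = ln y. Fitting Y = k·x + ln C by least squares:
Sums: Σx = 20.0000, Σ(x)² = 106.0000, Σln y = -3.2296, Σx·ln y = -37.6679.
Normal system: [[106.0000, 20.0000]; [20.0000, 6]]·[k, ln C]ᵀ = [-37.6679, -3.2296]ᵀ.
Δ = 106.0000·6 − (20.0000)² = 236.0000; k = (-37.6679·6 − 20.0000·-3.2296)/236.0000 = -0.68396, ln C = (106.0000·-3.2296 − 20.0000·-37.6679)/236.0000 = 1.74159.

k = -0.684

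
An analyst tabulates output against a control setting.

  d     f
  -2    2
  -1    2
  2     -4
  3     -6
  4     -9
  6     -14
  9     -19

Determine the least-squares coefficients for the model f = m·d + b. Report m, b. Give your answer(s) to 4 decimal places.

m = -2.0341, b = -0.7549

XᵀX·[m, b]ᵀ = Xᵀf reads: 151·m + 21·b = -323;  21·m + 7·b = -48.
(Σd·d = 151, Σd = 21, Σ1 = 7, Σd·f = -323, Σf = -48.)
Determinant 151·7 − 21² = 616.
m = ((-323)·7 − 21·(-48))/616 = -179/88; b = (151·(-48) − 21·(-323))/616 = -465/616.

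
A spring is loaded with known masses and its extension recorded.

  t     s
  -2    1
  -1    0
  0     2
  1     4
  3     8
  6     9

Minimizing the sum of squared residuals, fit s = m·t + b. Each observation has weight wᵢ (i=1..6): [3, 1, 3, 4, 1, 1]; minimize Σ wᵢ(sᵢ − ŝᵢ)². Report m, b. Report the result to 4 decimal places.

Entries of XᵀWX: Σwᵢ·t·t = 62, Σwᵢ·t = 6, Σwᵢ·1 = 13.
Right-hand side: Σwᵢ·t·s = 88, Σwᵢ·s = 42.
So XᵀWX·[m, b]ᵀ = XᵀWs: [[62, 6]; [6, 13]]·[m, b]ᵀ = [88, 42]ᵀ.
Determinant 62·13 − 6² = 770.
m = (88·13 − 6·42)/770 = 446/385; b = (62·42 − 6·88)/770 = 1038/385.

m = 1.1584, b = 2.6961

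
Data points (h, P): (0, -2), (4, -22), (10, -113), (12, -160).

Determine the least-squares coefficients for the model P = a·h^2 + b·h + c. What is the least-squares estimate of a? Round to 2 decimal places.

With design matrix M, MᵀM = [[30992, 2792, 260]; [2792, 260, 26]; [260, 26, 4]] and MᵀP = [-34692, -3138, -297]ᵀ.
Inverting the 3×3 Gram matrix, [a, b, c]ᵀ = [-483/472, -207/236, -120/59]ᵀ.

a = -1.02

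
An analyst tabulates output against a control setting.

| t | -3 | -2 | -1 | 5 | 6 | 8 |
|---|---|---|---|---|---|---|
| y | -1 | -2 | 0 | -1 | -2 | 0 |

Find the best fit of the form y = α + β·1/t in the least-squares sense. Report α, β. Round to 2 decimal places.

From the data, Σ1 = 6, Σ1/t = -161/120, Σ1/t·1/t = 20801/14400.
And Σy = -6, Σ1/t·y = 4/5.
Normal equations: [[6, -161/120]; [-161/120, 20801/14400]]·[α, β]ᵀ = [-6, 4/5]ᵀ.
det = 6·(20801/14400) − (-161/120)² = 19777/2880.
α = ((-6)·(20801/14400) − (-161/120)·(4/5))/(19777/2880) = -21870/19777; β = (6·(4/5) − (-161/120)·(-6))/(19777/2880) = -9360/19777.

α = -1.11, β = -0.47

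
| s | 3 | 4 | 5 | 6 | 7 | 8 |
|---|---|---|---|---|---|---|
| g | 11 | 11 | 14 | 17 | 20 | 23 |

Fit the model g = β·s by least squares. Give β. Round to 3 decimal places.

β = 2.879

Entries of MᵀM: Σs·s = 199.
Right-hand side: Σs·g = 573.
So MᵀM·[β]ᵀ = Mᵀg: [[199]]·[β]ᵀ = [573]ᵀ.
Hence β = 573 / 199 ≈ 2.8794.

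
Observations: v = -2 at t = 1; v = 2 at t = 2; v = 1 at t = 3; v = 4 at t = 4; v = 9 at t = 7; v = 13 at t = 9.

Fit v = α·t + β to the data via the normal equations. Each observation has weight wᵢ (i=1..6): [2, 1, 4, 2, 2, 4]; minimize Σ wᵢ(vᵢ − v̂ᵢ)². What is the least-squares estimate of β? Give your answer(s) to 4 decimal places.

Entries of XᵀWX: Σwᵢ·t·t = 496, Σwᵢ·t = 74, Σwᵢ·1 = 15.
Right-hand side: Σwᵢ·t·v = 638, Σwᵢ·v = 80.
XᵀWX·[α, β]ᵀ = XᵀWv becomes [[496, 74]; [74, 15]]·[α, β]ᵀ = [638, 80]ᵀ.
Δ = 496·15 − 74² = 1964.
α = (638·15 − 74·80)/1964 = 1825/982; β = (496·80 − 74·638)/1964 = -1883/491.

β = -3.8350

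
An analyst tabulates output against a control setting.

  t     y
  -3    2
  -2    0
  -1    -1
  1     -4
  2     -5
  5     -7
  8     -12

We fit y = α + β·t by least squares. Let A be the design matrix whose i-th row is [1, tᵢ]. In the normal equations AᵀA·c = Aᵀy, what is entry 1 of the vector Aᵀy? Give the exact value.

Entry 1 ↔ basis 1, so (Aᵀy)_{1} = Σᵢ yᵢ = (1)·(2) + (1)·(0) + (1)·(-1) + (1)·(-4) + (1)·(-5) + (1)·(-7) + (1)·(-12) = -27.

-27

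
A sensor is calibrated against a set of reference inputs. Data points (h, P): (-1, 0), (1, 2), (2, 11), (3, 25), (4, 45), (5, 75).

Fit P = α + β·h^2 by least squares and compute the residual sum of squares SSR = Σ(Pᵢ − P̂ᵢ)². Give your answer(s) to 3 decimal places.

Compute the Gram sums: Σ1 = 6, Σh^2 = 56, Σh^2·h^2 = 980.
And ΣP = 158, Σh^2·P = 2866.
So AᵀA·[α, β]ᵀ = AᵀP: [[6, 56]; [56, 980]]·[α, β]ᵀ = [158, 2866]ᵀ.
det = 6·980 − 56² = 2744.
α = (158·980 − 56·2866)/2744 = -101/49; β = (6·2866 − 56·158)/2744 = 2087/686.
Residuals: -673/686, 699/686, 306/343, -219/686, -554/343, 689/686; SSR = 2235/343.

SSR = 6.516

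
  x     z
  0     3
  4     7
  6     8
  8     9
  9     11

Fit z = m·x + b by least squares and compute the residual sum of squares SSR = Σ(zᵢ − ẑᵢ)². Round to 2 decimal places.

Entries of AᵀA: Σx·x = 197, Σx = 27, Σ1 = 5.
Moment sums: Σx·z = 247, Σz = 38.
So AᵀA·[m, b]ᵀ = Aᵀz: [[197, 27]; [27, 5]]·[m, b]ᵀ = [247, 38]ᵀ.
Eliminating b: 5·(row 1) − 27·(row 2) gives 256·m = 5·247 − 27·38 = 209, so m = 209/256.
Then b = (38 − 27·(209/256))/5 = 817/256.
Residuals: -49/256, 139/256, -23/256, -185/256, 59/128; SSR = 275/256.

SSR = 1.07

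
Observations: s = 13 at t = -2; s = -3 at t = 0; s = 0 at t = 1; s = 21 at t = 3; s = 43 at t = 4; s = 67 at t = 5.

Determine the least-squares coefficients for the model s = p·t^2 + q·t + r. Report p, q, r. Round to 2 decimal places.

p = 3.06, q = -1.30, r = -2.15

Normal-equation sums: Σt^2·t^2 = 979, Σt^2·t = 209, Σt^2 = 55, Σt·t = 55, Σt = 11, Σ1 = 6.
For Xᵀs: Σt^2·s = 2604, Σt·s = 544, Σs = 141.
Normal equations: [[979, 209, 55]; [209, 55, 11]; [55, 11, 6]]·[p, q, r]ᵀ = [2604, 544, 141]ᵀ.
Solving the 3×3 system (Gaussian elimination) gives p = 367/120, q = -1717/1320, r = -43/20.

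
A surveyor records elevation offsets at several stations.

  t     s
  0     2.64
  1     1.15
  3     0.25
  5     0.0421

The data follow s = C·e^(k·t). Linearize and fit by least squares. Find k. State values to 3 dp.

k = -0.821

With ln sᵢ as the transformed response and tᵢ as the regressor:
AᵀA = [[35.0000, 9.0000]; [9.0000, 4]], rhs = [-19.8577, -3.4435]ᵀ  (here Σt = 9.0000, Σ(t)² = 35.0000, Σln s = -3.4435, Σt·ln s = -19.8577).
Slope k = (n·Σt·ln s − Σt·Σln s)/(n·Σ(t)² − (Σt)²) = (4·-19.8577 − 9.0000·-3.4435)/59.0000 = -0.82101; ln C = (Σln s − k·Σt)/n = 0.98640.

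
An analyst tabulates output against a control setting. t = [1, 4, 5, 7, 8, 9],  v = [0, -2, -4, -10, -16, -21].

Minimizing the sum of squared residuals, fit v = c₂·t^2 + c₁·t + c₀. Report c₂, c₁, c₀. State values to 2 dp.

c₂ = -0.42, c₁ = 1.54, c₀ = -1.22

From the data, Σt^2·t^2 = 13940, Σt^2·t = 1774, Σt^2 = 236, Σt·t = 236, Σt = 34, Σ1 = 6.
Right-hand side: Σt^2·v = -3347, Σt·v = -415, Σv = -53.
Row-reducing yields c₂ = -463/1114, c₁ = 8589/5570, c₀ = -3408/2785.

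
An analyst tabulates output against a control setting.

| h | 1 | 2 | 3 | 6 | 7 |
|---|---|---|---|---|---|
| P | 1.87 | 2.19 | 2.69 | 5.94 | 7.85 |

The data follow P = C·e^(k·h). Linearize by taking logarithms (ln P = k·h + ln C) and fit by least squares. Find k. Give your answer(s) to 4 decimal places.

k = 0.2447

Let Y = ln P. Fitting Y = k·h + ln C by least squares:
AᵀA = [[99.0000, 19.0000]; [19.0000, 5]], rhs = [30.2762, 6.2416]ᵀ  (here Σh = 19.0000, Σ(h)² = 99.0000, Σln P = 6.2416, Σh·ln P = 30.2762).
Solving (det = 134.0000): k = 0.24471, ln C = 0.31844.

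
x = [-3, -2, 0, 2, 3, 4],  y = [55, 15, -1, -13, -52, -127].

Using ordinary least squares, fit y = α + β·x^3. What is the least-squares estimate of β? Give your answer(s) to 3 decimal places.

β = -1.986

Compute the Gram sums: Σ1 = 6, Σx^3 = 64, Σx^3·x^3 = 5682.
For Mᵀy: Σy = -123, Σx^3·y = -11241.
MᵀM·[α, β]ᵀ = Mᵀy becomes [[6, 64]; [64, 5682]]·[α, β]ᵀ = [-123, -11241]ᵀ.
Eliminating β: 5682·(row 1) − 64·(row 2) gives 29996·α = 5682·(-123) − 64·(-11241) = 20538, so α = 10269/14998.
Then β = ((-11241) − 64·(10269/14998))/5682 = -29787/14998.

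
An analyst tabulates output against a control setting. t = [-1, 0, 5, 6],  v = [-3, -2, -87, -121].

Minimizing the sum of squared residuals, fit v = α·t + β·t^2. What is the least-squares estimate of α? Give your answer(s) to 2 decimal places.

α = -1.15

Normal-equation sums: Σt·t = 62, Σt·t^2 = 340, Σt^2·t^2 = 1922.
Right-hand side: Σt·v = -1158, Σt^2·v = -6534.
Normal equations: [[62, 340]; [340, 1922]]·[α, β]ᵀ = [-1158, -6534]ᵀ.
Determinant 62·1922 − 340² = 3564.
α = ((-1158)·1922 − 340·(-6534))/3564 = -343/297; β = (62·(-6534) − 340·(-1158))/3564 = -949/297.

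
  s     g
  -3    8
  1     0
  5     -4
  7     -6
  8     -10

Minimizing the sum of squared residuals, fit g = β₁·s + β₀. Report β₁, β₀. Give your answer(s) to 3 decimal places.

Compute the Gram sums: Σs·s = 148, Σs = 18, Σ1 = 5.
For Mᵀg: Σs·g = -166, Σg = -12.
Determinant 148·5 − 18² = 416.
β₁ = ((-166)·5 − 18·(-12))/416 = -307/208; β₀ = (148·(-12) − 18·(-166))/416 = 303/104.

β₁ = -1.476, β₀ = 2.913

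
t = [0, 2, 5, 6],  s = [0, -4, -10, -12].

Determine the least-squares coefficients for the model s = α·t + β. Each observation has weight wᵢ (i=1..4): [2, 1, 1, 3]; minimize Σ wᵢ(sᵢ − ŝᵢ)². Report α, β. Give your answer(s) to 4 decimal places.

Forming MᵀWM = [[137, 25]; [25, 7]] and MᵀWs = [-274, -50]ᵀ gives MᵀWM·[α, β]ᵀ = MᵀWs.
Eliminating β: 7·(row 1) − 25·(row 2) gives 334·α = 7·(-274) − 25·(-50) = -668, so α = -2.
Then β = ((-50) − 25·(-2))/7 = 0.

α = -2.0000, β = 0.0000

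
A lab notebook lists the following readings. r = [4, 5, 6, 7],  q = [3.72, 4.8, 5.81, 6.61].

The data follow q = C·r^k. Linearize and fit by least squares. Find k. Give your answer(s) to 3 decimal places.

Let Y = ln q. Fitting Y = k·ln r + ln C by least squares:
AᵀA = [[11.5091, 6.7334]; [6.7334, 4]], rhs = [11.1736, 6.5305]ᵀ  (here Σln r = 6.7334, Σ(ln r)² = 11.5091, Σln q = 6.5305, Σln r·ln q = 11.1736).
Δ = 11.5091·4 − (6.7334)² = 0.6976; k = (11.1736·4 − 6.7334·6.5305)/0.6976 = 1.03460, ln C = (11.5091·6.5305 − 6.7334·11.1736)/0.6976 = -0.10897.

k = 1.035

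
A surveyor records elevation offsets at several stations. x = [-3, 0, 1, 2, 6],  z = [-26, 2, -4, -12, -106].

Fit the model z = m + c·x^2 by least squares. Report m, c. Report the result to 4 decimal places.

Compute the Gram sums: Σ1 = 5, Σx^2 = 50, Σx^2·x^2 = 1394.
Moment sums: Σz = -146, Σx^2·z = -4102.
Δ = 5·1394 − 50² = 4470.
m = ((-146)·1394 − 50·(-4102))/4470 = 788/2235; c = (5·(-4102) − 50·(-146))/4470 = -1321/447.

m = 0.3526, c = -2.9553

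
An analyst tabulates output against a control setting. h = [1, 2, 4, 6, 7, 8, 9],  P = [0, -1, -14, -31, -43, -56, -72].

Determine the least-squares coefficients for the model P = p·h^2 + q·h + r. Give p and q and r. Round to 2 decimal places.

p = -0.89, q = -0.09, r = 1.58

Forming XᵀX = [[14627, 1873, 251]; [1873, 251, 37]; [251, 37, 7]] and XᵀP = [-12867, -1641, -217]ᵀ gives XᵀX·[p, q, r]ᵀ = XᵀP.
Solving the 3×3 system (Gaussian elimination) gives p = -3513/3926, q = -367/3926, r = 3100/1963.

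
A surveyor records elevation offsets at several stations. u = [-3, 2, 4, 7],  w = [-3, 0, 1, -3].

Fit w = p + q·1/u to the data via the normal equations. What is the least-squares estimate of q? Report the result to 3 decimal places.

Sums needed: Σ1 = 4, Σ1/u = 47/84, Σ1/u·1/u = 3133/7056.
And Σw = -5, Σ1/u·w = 23/28.
Normal equations: [[4, 47/84]; [47/84, 3133/7056]]·[p, q]ᵀ = [-5, 23/28]ᵀ.
Eliminating q: (3133/7056)·(row 1) − (47/84)·(row 2) gives (1147/784)·p = (3133/7056)·(-5) − (47/84)·(23/28) = -4727/1764, so p = -18908/10323.
Then q = ((23/28) − (47/84)·(-18908/10323))/(3133/7056) = 14308/3441.

q = 4.158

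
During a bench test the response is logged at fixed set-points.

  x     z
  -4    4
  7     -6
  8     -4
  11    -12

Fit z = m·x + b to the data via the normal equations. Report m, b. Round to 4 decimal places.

m = -0.9535, b = 0.7442

Forming MᵀM = [[250, 22]; [22, 4]] and Mᵀz = [-222, -18]ᵀ gives MᵀM·[m, b]ᵀ = Mᵀz.
Determinant 250·4 − 22² = 516.
m = ((-222)·4 − 22·(-18))/516 = -41/43; b = (250·(-18) − 22·(-222))/516 = 32/43.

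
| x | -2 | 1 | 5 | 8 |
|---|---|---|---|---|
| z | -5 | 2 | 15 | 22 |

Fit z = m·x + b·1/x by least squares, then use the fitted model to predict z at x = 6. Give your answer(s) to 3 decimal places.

ẑ = 16.861

From the data, Σx·x = 94, Σx·1/x = 4, Σ1/x·1/x = 2089/1600.
And Σx·z = 263, Σ1/x·z = 41/4.
Eliminating b: (2089/1600)·(row 1) − 4·(row 2) gives (85383/800)·m = (2089/1600)·263 − 4·(41/4) = 483807/1600, so m = 161269/56922.
Then b = ((41/4) − 4·(161269/56922))/(2089/1600) = -23600/28461.
At x = 6: ẑ = (161269/56922)·(6) + (-23600/28461)·(1/6) = 1439621/85383.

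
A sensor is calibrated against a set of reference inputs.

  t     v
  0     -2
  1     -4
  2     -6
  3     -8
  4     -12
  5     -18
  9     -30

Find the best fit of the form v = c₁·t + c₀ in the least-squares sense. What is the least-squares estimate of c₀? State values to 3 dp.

c₀ = -0.340

Sums needed: Σt·t = 136, Σt = 24, Σ1 = 7.
And Σt·v = -448, Σv = -80.
So MᵀM·[c₁, c₀]ᵀ = Mᵀv: [[136, 24]; [24, 7]]·[c₁, c₀]ᵀ = [-448, -80]ᵀ.
Determinant 136·7 − 24² = 376.
c₁ = ((-448)·7 − 24·(-80))/376 = -152/47; c₀ = (136·(-80) − 24·(-448))/376 = -16/47.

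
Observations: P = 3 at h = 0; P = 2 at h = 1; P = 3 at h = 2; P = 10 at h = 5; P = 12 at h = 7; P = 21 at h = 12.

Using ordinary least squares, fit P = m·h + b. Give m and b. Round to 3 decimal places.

m = 1.621, b = 1.207

From the data, Σh·h = 223, Σh = 27, Σ1 = 6.
Moment sums: Σh·P = 394, ΣP = 51.
MᵀM·[m, b]ᵀ = MᵀP becomes [[223, 27]; [27, 6]]·[m, b]ᵀ = [394, 51]ᵀ.
det = 223·6 − 27² = 609.
m = (394·6 − 27·51)/609 = 47/29; b = (223·51 − 27·394)/609 = 35/29.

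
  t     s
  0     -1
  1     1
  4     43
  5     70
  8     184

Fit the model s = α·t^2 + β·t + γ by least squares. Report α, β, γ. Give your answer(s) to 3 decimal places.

α = 3.006, β = -0.908, γ = -1.064

From the data, Σt^2·t^2 = 4978, Σt^2·t = 702, Σt^2 = 106, Σt·t = 106, Σt = 18, Σ1 = 5.
Right-hand side: Σt^2·s = 14215, Σt·s = 1995, Σs = 297.
So AᵀA·[α, β, γ]ᵀ = Aᵀs: [[4978, 702, 106]; [702, 106, 18]; [106, 18, 5]]·[α, β, γ]ᵀ = [14215, 1995, 297]ᵀ.
Row-reducing yields α = 37025/12316, β = -11181/12316, γ = -3277/3079.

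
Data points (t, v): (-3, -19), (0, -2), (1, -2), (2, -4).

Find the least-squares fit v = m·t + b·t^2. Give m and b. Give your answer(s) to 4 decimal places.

Setting ∂/∂m … = 0 gives: 14·m + (-18)·b = 47;  (-18)·m + 98·b = -189.
(Σt·t = 14, Σt·t^2 = -18, Σt^2·t^2 = 98, Σt·v = 47, Σt^2·v = -189.)
Δ = 14·98 − (-18)² = 1048.
m = (47·98 − (-18)·(-189))/1048 = 301/262; b = (14·(-189) − (-18)·47)/1048 = -225/131.

m = 1.1489, b = -1.7176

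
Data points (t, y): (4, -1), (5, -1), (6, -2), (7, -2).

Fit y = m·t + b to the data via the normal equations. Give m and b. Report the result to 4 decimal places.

MᵀM·[m, b]ᵀ = Mᵀy reads: 126·m + 22·b = -35;  22·m + 4·b = -6.
(Σt·t = 126, Σt = 22, Σ1 = 4, Σt·y = -35, Σy = -6.)
Eliminating b: 4·(row 1) − 22·(row 2) gives 20·m = 4·(-35) − 22·(-6) = -8, so m = -2/5.
Then b = ((-6) − 22·(-2/5))/4 = 7/10.

m = -0.4000, b = 0.7000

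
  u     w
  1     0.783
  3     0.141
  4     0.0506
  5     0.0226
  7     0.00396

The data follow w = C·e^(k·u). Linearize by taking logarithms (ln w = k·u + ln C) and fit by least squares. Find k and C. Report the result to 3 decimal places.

k = -0.885, C = 1.890

Linearized form: ln w = k·u + ln C. From the 5 transformed points,
Σu = 20.0000, Σ(u)² = 100.0000, Σln w = -14.5087, Σu·ln w = -75.7264.
Equations: 100.0000·k + 20.0000·ln C = -75.7264;  20.0000·k + 5·ln C = -14.5087.
Slope k = (n·Σu·ln w − Σu·Σln w)/(n·Σ(u)² − (Σu)²) = (5·-75.7264 − 20.0000·-14.5087)/100.0000 = -0.88457; ln C = (Σln w − k·Σu)/n = 0.63655, so C = exp(0.63655) = 1.88994.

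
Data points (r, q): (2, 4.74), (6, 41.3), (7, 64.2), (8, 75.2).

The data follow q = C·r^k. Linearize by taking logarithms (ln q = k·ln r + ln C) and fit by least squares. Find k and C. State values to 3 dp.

k = 2.019, C = 1.166

Taking logs, ln q = k·ln r + ln C, so regress ln q on ln r.
Σln r = 6.5103, Σ(ln r)² = 11.8015, Σln q = 13.7591, Σln r·ln q = 24.8278.
Equations: 11.8015·k + 6.5103·ln C = 24.8278;  6.5103·k + 4·ln C = 13.7591.
Slope k = (n·Σln r·ln q − Σln r·Σln q)/(n·Σ(ln r)² − (Σln r)²) = (4·24.8278 − 6.5103·13.7591)/4.8225 = 2.01893; ln C = (Σln q − k·Σln r)/n = 0.15382, so C = exp(0.15382) = 1.16628.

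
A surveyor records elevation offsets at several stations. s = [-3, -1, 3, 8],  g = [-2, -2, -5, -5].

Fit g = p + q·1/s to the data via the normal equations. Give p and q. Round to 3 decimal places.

p = -4.062, q = -2.568

MᵀM·[p, q]ᵀ = Mᵀg reads: 4·p + (-7/8)·q = -14;  (-7/8)·p + (713/576)·q = 3/8.
Δ = 4·(713/576) − (-7/8)² = 2411/576.
p = ((-14)·(713/576) − (-7/8)·(3/8))/(2411/576) = -9793/2411; q = (4·(3/8) − (-7/8)·(-14))/(2411/576) = -6192/2411.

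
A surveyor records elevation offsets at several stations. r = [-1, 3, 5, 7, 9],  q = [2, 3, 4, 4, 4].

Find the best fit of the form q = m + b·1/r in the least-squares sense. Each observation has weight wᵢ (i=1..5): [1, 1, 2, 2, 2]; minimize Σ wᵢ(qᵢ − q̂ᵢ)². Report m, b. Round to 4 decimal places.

Compute the Gram sums: Σwᵢ·1 = 8, Σwᵢ·1/r = 76/315, Σwᵢ·1/r·1/r = 124688/99225.
Moment sums: Σwᵢ·q = 29, Σwᵢ·1/r·q = 829/315.
AᵀWA·[m, b]ᵀ = AᵀWq becomes [[8, 76/315]; [76/315, 124688/99225]]·[m, b]ᵀ = [29, 829/315]ᵀ.
Eliminating b: (124688/99225)·(row 1) − (76/315)·(row 2) gives (110192/11025)·m = (124688/99225)·29 − (76/315)·(829/315) = 56396/1575, so m = 98693/27548.
Then b = ((829/315) − (76/315)·(98693/27548))/(124688/99225) = 38745/27548.

m = 3.5826, b = 1.4065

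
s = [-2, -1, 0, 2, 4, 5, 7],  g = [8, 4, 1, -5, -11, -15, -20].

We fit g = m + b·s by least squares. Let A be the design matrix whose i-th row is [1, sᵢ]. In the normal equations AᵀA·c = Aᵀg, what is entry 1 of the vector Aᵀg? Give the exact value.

Entry 1 ↔ basis 1, so (Aᵀg)_{1} = Σᵢ gᵢ = (1)·(8) + (1)·(4) + (1)·(1) + (1)·(-5) + (1)·(-11) + (1)·(-15) + (1)·(-20) = -38.

-38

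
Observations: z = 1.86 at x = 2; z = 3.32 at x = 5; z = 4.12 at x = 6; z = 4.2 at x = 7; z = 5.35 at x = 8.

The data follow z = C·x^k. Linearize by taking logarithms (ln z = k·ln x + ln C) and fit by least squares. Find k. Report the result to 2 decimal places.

k = 0.72

Linearized form: ln z = k·ln x + ln C. From the 5 transformed points,
Σln x = 8.1197, Σ(ln x)² = 14.3918, Σln z = 6.3486, Σln x·ln z = 11.1783.
Equations: 14.3918·k + 8.1197·ln C = 11.1783;  8.1197·k + 5·ln C = 6.3486.
Solving (det = 6.0295): k = 0.72026, ln C = 0.10006.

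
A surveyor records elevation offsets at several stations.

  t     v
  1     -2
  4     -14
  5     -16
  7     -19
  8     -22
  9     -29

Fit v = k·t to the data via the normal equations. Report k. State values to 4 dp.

k = -3.0000

Sums needed: Σt·t = 236.
Right-hand side: Σt·v = -708.
Hence k = -708 / 236 ≈ -3.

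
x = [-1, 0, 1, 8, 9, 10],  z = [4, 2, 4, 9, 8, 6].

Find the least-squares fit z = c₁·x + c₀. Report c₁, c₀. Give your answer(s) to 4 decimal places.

Forming AᵀA = [[247, 27]; [27, 6]] and Aᵀz = [204, 33]ᵀ gives AᵀA·[c₁, c₀]ᵀ = Aᵀz.
Eliminating c₀: 6·(row 1) − 27·(row 2) gives 753·c₁ = 6·204 − 27·33 = 333, so c₁ = 111/251.
Then c₀ = (33 − 27·(111/251))/6 = 881/251.

c₁ = 0.4422, c₀ = 3.5100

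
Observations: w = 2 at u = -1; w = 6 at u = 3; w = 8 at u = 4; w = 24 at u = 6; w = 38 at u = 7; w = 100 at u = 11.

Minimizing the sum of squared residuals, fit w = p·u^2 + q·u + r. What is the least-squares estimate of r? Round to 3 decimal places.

Normal-equation sums: Σu^2·u^2 = 18676, Σu^2·u = 1980, Σu^2 = 232, Σu·u = 232, Σu = 30, Σ1 = 6.
And Σu^2·w = 15010, Σu·w = 1558, Σw = 178.
So MᵀM·[p, q, r]ᵀ = Mᵀw: [[18676, 1980, 232]; [1980, 232, 30]; [232, 30, 6]]·[p, q, r]ᵀ = [15010, 1558, 178]ᵀ.
Inverting the 3×3 Gram matrix, [p, q, r]ᵀ = [2171/2258, -67969/46289, -7794/46289]ᵀ.

r = -0.168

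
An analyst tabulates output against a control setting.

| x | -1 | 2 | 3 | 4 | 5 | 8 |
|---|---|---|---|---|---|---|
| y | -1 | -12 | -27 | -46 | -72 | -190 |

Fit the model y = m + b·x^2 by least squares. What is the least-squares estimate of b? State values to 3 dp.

b = -2.978

Compute the Gram sums: Σ1 = 6, Σx^2 = 119, Σx^2·x^2 = 5075.
And Σy = -348, Σx^2·y = -14988.
AᵀA·[m, b]ᵀ = Aᵀy becomes [[6, 119]; [119, 5075]]·[m, b]ᵀ = [-348, -14988]ᵀ.
Determinant 6·5075 − 119² = 16289.
m = ((-348)·5075 − 119·(-14988))/16289 = 192/179; b = (6·(-14988) − 119·(-348))/16289 = -3732/1253.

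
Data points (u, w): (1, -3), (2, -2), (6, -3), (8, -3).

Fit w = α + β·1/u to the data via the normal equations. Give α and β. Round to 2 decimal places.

The normal system XᵀX·[α, β]ᵀ = Xᵀw is [[4, 43/24]; [43/24, 745/576]]·[α, β]ᵀ = [-11, -39/8]ᵀ.
Eliminating β: (745/576)·(row 1) − (43/24)·(row 2) gives (377/192)·α = (745/576)·(-11) − (43/24)·(-39/8) = -791/144, so α = -3164/1131.
Then β = ((-39/8) − (43/24)·(-3164/1131))/(745/576) = 40/377.

α = -2.80, β = 0.11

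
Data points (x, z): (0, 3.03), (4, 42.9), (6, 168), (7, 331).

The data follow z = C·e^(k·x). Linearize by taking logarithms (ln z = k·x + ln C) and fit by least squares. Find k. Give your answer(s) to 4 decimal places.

k = 0.6703

Taking logs, ln z = k·x + ln C, so regress ln z on x.
Σx = 17.0000, Σ(x)² = 101.0000, Σln z = 15.7935, Σx·ln z = 86.3941.
Equations: 101.0000·k + 17.0000·ln C = 86.3941;  17.0000·k + 4·ln C = 15.7935.
Solving (det = 115.0000): k = 0.67032, ln C = 1.09953.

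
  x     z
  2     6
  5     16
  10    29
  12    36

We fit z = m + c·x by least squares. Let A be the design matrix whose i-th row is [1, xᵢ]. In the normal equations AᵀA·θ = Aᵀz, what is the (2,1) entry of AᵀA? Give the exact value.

29

Row 2 ↔ basis x, column 1 ↔ basis 1, so (AᵀA)_{2,1} = Σᵢ x = (2)·(1) + (5)·(1) + (10)·(1) + (12)·(1) = 29.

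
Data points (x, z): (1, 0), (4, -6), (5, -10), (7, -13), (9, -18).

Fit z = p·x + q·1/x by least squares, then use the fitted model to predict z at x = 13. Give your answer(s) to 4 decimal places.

Compute the Gram sums: Σx·x = 172, Σx·1/x = 5, Σ1/x·1/x = 1802329/1587600.
Right-hand side: Σx·z = -327, Σ1/x·z = -103/14.
Normal equations: [[172, 5]; [5, 1802329/1587600]]·[p, q]ᵀ = [-327, -103/14]ᵀ.
det = 172·(1802329/1587600) − 5² = 67577647/396900.
p = ((-327)·(1802329/1587600) − 5·(-103/14))/(67577647/396900) = -530960583/270310588; q = (172·(-103/14) − 5·(-327))/(67577647/396900) = 146682900/67577647.
At x = 13: ẑ = (-530960583/270310588)·(13) + (146682900/67577647)·(1/13) = -6857354379/270310588.

ẑ = -25.3684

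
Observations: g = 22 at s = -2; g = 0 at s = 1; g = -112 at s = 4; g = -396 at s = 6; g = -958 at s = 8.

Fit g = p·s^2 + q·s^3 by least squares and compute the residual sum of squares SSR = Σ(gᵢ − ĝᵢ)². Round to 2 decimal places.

MᵀM·[p, q]ᵀ = Mᵀg reads: 5665·p + 41537·q = -77272;  41537·p + 312961·q = -583376.
Δ = 5665·312961 − 41537² = 47601696.
p = ((-77272)·312961 − 41537·(-583376))/47601696 = 2023605/1983404; q = (5665·(-583376) − 41537·(-77272))/47601696 = -3965749/1983404.
Residuals: 953619/495851, 485536/495851, -177748/495851, -418995/495851, 212934/495851; SSR = 2818642/495851.

SSR = 5.68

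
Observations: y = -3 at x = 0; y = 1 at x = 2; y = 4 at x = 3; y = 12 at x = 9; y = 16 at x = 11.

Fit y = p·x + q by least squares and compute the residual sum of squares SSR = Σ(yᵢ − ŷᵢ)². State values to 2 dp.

SSR = 2.62

Sums needed: Σx·x = 215, Σx = 25, Σ1 = 5.
Right-hand side: Σx·y = 298, Σy = 30.
Eliminating q: 5·(row 1) − 25·(row 2) gives 450·p = 5·298 − 25·30 = 740, so p = 74/45.
Then q = (30 − 25·(74/45))/5 = -20/9.
Residuals: -7/9, -1/15, 58/45, -26/45, 2/15; SSR = 118/45.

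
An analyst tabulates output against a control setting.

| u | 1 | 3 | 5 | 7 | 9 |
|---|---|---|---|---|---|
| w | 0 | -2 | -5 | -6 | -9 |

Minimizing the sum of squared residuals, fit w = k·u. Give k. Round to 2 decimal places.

k = -0.93

From the data, Σu·u = 165.
Right-hand side: Σu·w = -154.
Normal equations: [[165]]·[k]ᵀ = [-154]ᵀ.
k = (-154)/165 = -0.933333.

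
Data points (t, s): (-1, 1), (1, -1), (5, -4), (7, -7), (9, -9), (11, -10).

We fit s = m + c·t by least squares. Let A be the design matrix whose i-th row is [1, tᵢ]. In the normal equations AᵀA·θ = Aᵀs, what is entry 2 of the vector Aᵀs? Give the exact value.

-262

Entry 2 ↔ basis t, so (Aᵀs)_{2} = Σᵢ (t)·sᵢ = (-1)·(1) + (1)·(-1) + (5)·(-4) + (7)·(-7) + (9)·(-9) + (11)·(-10) = -262.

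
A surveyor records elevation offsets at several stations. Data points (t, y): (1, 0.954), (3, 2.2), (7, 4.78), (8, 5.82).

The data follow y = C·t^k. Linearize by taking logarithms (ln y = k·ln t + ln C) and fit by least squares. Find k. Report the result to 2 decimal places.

With ln yᵢ as the transformed response and ln tᵢ as the regressor:
Sums: Σln t = 5.1240, Σ(ln t)² = 9.3176, Σln y = 4.0671, Σln t·ln y = 7.5730.
Normal system: [[9.3176, 5.1240]; [5.1240, 4]]·[k, ln C]ᵀ = [7.5730, 4.0671]ᵀ.
Solving (det = 11.0154): k = 0.85810, ln C = -0.08244.

k = 0.86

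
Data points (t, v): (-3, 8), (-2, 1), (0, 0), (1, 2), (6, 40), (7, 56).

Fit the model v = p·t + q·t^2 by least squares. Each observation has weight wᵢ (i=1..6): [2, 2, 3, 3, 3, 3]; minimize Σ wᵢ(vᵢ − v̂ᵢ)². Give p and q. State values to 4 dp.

The normal system AᵀWA·[p, q]ᵀ = AᵀWv is [[284, 1610]; [1610, 11288]]·[p, q]ᵀ = [1850, 12710]ᵀ.
Δ = 284·11288 − 1610² = 613692.
p = (1850·11288 − 1610·12710)/613692 = 34975/51141; q = (284·12710 − 1610·1850)/613692 = 52595/51141.

p = 0.6839, q = 1.0284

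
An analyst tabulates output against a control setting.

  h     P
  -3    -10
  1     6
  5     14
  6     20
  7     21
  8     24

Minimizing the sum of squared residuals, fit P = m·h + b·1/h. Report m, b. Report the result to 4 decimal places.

m = 2.9733, b = 2.9852

MᵀM·[m, b]ᵀ = MᵀP reads: 184·m + 6·b = 565;  6·m + (857249/705600)·b = 322/15.
Eliminating b: (857249/705600)·(row 1) − 6·(row 2) gives (16541527/88200)·m = (857249/705600)·565 − 6·(322/15) = 78692881/141120, so m = 23144965/7784248.
Then b = ((322/15) − 6·(23144965/7784248))/(857249/705600) = 2904720/973031.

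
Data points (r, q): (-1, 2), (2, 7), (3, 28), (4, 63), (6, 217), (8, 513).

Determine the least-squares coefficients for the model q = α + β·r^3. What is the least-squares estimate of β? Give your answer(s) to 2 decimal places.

β = 1.00

AᵀA·[α, β]ᵀ = Aᵀq reads: 6·α + 826·β = 830;  826·α + 313690·β = 314370.
(Σ1 = 6, Σr^3 = 826, Σr^3·r^3 = 313690, Σq = 830, Σr^3·q = 314370.)
Δ = 6·313690 − 826² = 1199864.
α = (830·313690 − 826·314370)/1199864 = 86635/149983; β = (6·314370 − 826·830)/1199864 = 150080/149983.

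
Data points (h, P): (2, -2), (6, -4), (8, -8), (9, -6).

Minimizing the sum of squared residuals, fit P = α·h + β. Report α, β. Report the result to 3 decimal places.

α = -0.730, β = -0.435

Entries of MᵀM: Σh·h = 185, Σh = 25, Σ1 = 4.
And Σh·P = -146, ΣP = -20.
Δ = 185·4 − 25² = 115.
α = ((-146)·4 − 25·(-20))/115 = -84/115; β = (185·(-20) − 25·(-146))/115 = -10/23.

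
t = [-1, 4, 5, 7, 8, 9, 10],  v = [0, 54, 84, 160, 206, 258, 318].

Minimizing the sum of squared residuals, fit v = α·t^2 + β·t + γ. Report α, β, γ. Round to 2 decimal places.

α = 2.99, β = 1.99, γ = -1.07

Entries of MᵀM: Σt^2·t^2 = 23940, Σt^2·t = 2772, Σt^2 = 336, Σt·t = 336, Σt = 42, Σ1 = 7.
Moment sums: Σt^2·v = 76686, Σt·v = 8906, Σv = 1080.
So MᵀM·[α, β, γ]ᵀ = Mᵀv: [[23940, 2772, 336]; [2772, 336, 42]; [336, 42, 7]]·[α, β, γ]ᵀ = [76686, 8906, 1080]ᵀ.
Solving the 3×3 system (Gaussian elimination) gives α = 251/84, β = 167/84, γ = -15/14.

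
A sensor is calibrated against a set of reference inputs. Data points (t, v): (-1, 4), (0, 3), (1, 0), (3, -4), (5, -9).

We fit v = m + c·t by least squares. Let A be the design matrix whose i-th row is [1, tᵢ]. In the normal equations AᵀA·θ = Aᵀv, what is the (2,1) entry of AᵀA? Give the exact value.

8

Row 2 ↔ basis t, column 1 ↔ basis 1, so (AᵀA)_{2,1} = Σᵢ t = (-1)·(1) + (0)·(1) + (1)·(1) + (3)·(1) + (5)·(1) = 8.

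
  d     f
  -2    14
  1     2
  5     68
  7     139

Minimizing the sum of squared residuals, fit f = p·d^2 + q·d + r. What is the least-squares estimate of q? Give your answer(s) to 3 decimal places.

q = -1.255

With design matrix X, XᵀX = [[3043, 461, 79]; [461, 79, 11]; [79, 11, 4]] and Xᵀf = [8569, 1287, 223]ᵀ.
Row-reducing yields p = 199/66, q = -359/286, r = -149/429.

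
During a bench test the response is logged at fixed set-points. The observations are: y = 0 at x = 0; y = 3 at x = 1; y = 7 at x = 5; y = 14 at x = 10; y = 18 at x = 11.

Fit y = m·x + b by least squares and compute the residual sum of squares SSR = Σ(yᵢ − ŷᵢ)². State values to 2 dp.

SSR = 5.23

Sums needed: Σx·x = 247, Σx = 27, Σ1 = 5.
Moment sums: Σx·y = 376, Σy = 42.
det = 247·5 − 27² = 506.
m = (376·5 − 27·42)/506 = 373/253; b = (247·42 − 27·376)/506 = 111/253.
Residuals: -111/253, 25/23, -205/253, -13/11, 340/253; SSR = 1324/253.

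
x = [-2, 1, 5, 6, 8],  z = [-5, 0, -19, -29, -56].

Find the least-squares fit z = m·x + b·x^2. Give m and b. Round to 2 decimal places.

Forming AᵀA = [[130, 846]; [846, 6034]] and Aᵀz = [-707, -5123]ᵀ gives AᵀA·[m, b]ᵀ = Aᵀz.
Δ = 130·6034 − 846² = 68704.
m = ((-707)·6034 − 846·(-5123))/68704 = 895/904; b = (130·(-5123) − 846·(-707))/68704 = -893/904.

m = 0.99, b = -0.99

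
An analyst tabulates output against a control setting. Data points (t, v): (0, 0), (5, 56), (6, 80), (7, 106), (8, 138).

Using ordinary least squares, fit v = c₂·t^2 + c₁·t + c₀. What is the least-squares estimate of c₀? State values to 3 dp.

c₀ = 0.000

From the data, Σt^2·t^2 = 8418, Σt^2·t = 1196, Σt^2 = 174, Σt·t = 174, Σt = 26, Σ1 = 5.
And Σt^2·v = 18306, Σt·v = 2606, Σv = 380.
Normal equations: [[8418, 1196, 174]; [1196, 174, 26]; [174, 26, 5]]·[c₂, c₁, c₀]ᵀ = [18306, 2606, 380]ᵀ.
Row-reducing yields c₂ = 17157/8599, c₁ = 10857/8599, c₀ = 4/8599.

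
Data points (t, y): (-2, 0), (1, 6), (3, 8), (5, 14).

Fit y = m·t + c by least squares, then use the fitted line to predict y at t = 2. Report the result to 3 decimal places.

ŷ = 7.477

From the data, Σt·t = 39, Σt = 7, Σ1 = 4.
And Σt·y = 100, Σy = 28.
det = 39·4 − 7² = 107.
m = (100·4 − 7·28)/107 = 204/107; c = (39·28 − 7·100)/107 = 392/107.
At t = 2: ŷ = (204/107)·(2) + (392/107)·(1) = 800/107.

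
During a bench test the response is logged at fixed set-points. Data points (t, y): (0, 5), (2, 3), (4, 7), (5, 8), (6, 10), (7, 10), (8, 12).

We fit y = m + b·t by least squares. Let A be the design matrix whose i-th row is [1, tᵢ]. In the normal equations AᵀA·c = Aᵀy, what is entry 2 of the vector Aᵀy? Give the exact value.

Entry 2 ↔ basis t, so (Aᵀy)_{2} = Σᵢ (t)·yᵢ = (0)·(5) + (2)·(3) + (4)·(7) + (5)·(8) + (6)·(10) + (7)·(10) + (8)·(12) = 300.

300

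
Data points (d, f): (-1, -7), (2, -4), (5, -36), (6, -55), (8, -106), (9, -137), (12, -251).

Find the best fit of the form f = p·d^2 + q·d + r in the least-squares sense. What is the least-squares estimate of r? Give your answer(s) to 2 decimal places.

Sums needed: Σd^2·d^2 = 33331, Σd^2·d = 3317, Σd^2 = 355, Σd·d = 355, Σd = 41, Σ1 = 7.
And Σd^2·f = -56928, Σd·f = -5604, Σf = -596.
Normal equations: [[33331, 3317, 355]; [3317, 355, 41]; [355, 41, 7]]·[p, q, r]ᵀ = [-56928, -5604, -596]ᵀ.
Solving the 3×3 system (Gaussian elimination) gives p = -21947/11109, q = 32120/11109, r = -20957/11109.

r = -1.89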